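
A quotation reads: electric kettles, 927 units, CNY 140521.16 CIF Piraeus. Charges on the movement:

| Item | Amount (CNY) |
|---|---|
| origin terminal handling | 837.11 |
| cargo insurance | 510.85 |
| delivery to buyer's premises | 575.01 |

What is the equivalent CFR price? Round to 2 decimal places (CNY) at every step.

Not relevant to the conversion: origin terminal — on the seller under both CIF and CFR; already in the CIF price and stays in the CFR price. delivery — on the buyer under both terms; not part of either seller's price.
From CIF to CFR, the seller no longer bears: insurance.
CFR price = 140521.16 − 510.85 = 140010.31

CFR price: CNY 140010.31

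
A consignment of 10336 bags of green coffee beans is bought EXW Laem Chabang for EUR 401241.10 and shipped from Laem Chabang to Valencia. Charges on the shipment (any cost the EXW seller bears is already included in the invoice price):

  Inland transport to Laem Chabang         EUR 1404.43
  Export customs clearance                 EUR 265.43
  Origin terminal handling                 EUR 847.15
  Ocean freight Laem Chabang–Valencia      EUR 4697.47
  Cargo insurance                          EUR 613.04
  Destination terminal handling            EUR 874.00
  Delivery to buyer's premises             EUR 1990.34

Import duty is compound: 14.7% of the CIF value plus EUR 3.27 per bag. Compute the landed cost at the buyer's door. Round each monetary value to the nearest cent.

EXW: the seller makes goods available at their premises; the buyer bears all onward costs.
CIF value = EXW price + inland to port + export clearance + origin terminal + freight + insurance = 401241.10 + 1404.43 + 265.43 + 847.15 + 4697.47 + 613.04 = 409068.62
Ad valorem component: 409068.62 × 14.7% = 60133.09
Specific component: 10336 × 3.27 = 33798.72
Import duty = 60133.09 + 33798.72 = 93931.81
Buyer bears: inland to port 1404.43 + export clearance 265.43 + origin terminal 847.15 + freight 4697.47 + insurance 613.04 + destination terminal 874.00 + delivery 1990.34 + duty 93931.81 = 104623.67
Landed cost = invoice 401241.10 + 104623.67 = 505864.77

Total landed cost: EUR 505864.77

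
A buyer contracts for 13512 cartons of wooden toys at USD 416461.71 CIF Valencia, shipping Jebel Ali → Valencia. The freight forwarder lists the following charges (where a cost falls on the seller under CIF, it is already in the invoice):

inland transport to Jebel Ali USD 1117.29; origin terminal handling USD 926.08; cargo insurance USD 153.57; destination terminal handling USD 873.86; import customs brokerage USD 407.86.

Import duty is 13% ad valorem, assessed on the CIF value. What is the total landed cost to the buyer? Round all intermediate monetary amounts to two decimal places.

CIF: the seller pays costs through ocean freight and marine insurance to the destination port.
Already in the invoice (seller's account under CIF): inland to port, origin terminal, insurance — exclude.
The CIF price already equals the CIF value: 416461.71
Import duty = 416461.71 × 13% = 54140.02
Buyer bears: destination terminal 873.86 + brokerage 407.86 + duty 54140.02 = 55421.74
Landed cost = invoice 416461.71 + 55421.74 = 471883.45

Total landed cost: USD 471883.45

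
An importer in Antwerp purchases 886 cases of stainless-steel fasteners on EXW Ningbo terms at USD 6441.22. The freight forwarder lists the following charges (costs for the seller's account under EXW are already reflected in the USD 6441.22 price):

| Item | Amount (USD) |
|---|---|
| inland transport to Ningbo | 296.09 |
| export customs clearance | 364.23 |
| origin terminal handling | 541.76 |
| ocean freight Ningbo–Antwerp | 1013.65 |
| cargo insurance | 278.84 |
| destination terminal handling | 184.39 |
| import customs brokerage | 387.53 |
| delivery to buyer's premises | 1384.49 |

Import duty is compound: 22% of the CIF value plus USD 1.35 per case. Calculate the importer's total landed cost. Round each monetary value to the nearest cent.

Total landed cost: USD 14054.17

EXW: the seller makes goods available at their premises; the buyer bears all onward costs.
CIF value = EXW price + inland to port + export clearance + origin terminal + freight + insurance = 6441.22 + 296.09 + 364.23 + 541.76 + 1013.65 + 278.84 = 8935.79
Ad valorem component: 8935.79 × 22% = 1965.87
Specific component: 886 × 1.35 = 1196.10
Import duty = 1965.87 + 1196.10 = 3161.97
Buyer bears: inland to port 296.09 + export clearance 364.23 + origin terminal 541.76 + freight 1013.65 + insurance 278.84 + destination terminal 184.39 + brokerage 387.53 + delivery 1384.49 + duty 3161.97 = 7612.95
Landed cost = invoice 6441.22 + 7612.95 = 14054.17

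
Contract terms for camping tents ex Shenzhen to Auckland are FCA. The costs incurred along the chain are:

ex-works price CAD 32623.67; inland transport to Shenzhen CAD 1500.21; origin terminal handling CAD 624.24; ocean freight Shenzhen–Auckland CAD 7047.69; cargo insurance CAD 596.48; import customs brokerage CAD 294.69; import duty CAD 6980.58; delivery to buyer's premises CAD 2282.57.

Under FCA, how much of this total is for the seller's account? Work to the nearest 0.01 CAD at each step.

Seller's account: CAD 34123.88

FCA: the seller delivers export-cleared goods to the carrier; the buyer bears costs from that point.
Seller's account: goods 32623.67 + inland to port 1500.21 = 34123.88
Buyer's account: origin terminal 624.24 + freight 7047.69 + insurance 596.48 + brokerage 294.69 + duty 6980.58 + delivery 2282.57 = 17826.25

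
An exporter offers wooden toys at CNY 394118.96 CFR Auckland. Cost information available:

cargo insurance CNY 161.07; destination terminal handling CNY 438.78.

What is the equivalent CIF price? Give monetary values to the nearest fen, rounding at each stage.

CIF price: CNY 394280.03

Not relevant to the conversion: destination terminal — on the buyer under both terms; not part of either seller's price.
From CFR to CIF, the seller additionally bears: insurance.
CIF price = 394118.96 + 161.07 = 394280.03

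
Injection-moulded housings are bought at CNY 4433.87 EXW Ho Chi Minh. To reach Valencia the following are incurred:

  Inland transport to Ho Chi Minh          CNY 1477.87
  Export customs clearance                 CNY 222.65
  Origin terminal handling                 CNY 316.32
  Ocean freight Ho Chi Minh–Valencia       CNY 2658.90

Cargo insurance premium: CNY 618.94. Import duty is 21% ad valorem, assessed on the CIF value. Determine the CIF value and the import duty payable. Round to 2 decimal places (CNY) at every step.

CIF = EXW price + pre-shipment costs + freight + insurance
CIF = 4433.87 + 1477.87 + 222.65 + 316.32 + 2658.90 + 618.94 = 9728.55
Import duty = 9728.55 × 21% = 2043.00

CIF value: CNY 9728.55; import duty: CNY 2043.00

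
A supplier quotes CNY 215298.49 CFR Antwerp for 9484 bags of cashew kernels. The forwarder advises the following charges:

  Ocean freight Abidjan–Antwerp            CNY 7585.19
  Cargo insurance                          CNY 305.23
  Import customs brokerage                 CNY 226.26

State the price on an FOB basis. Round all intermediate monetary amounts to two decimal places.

Not relevant to the conversion: brokerage, insurance — on the buyer under both terms; not part of either seller's price.
From CFR to FOB, the seller no longer bears: freight.
FOB price = 215298.49 − 7585.19 = 207713.30

FOB price: CNY 207713.30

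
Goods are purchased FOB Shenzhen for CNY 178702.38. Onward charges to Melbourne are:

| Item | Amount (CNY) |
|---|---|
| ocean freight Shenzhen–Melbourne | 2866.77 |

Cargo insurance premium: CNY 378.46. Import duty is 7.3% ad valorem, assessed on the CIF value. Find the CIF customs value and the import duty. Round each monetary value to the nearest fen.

CIF value: CNY 181947.61; import duty: CNY 13282.18

CIF = FOB price + freight + insurance
CIF = 178702.38 + 2866.77 + 378.46 = 181947.61
Import duty = 181947.61 × 7.3% = 13282.18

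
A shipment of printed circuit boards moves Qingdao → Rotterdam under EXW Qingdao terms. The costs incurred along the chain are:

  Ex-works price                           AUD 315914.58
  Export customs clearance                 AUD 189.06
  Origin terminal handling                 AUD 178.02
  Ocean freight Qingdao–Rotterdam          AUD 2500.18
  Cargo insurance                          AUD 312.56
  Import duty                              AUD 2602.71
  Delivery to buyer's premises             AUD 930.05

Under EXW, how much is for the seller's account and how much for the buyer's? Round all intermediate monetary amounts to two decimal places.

EXW: the seller makes goods available at their premises; the buyer bears all onward costs.
Seller's account: goods 315914.58 = 315914.58
Buyer's account: export clearance 189.06 + origin terminal 178.02 + freight 2500.18 + insurance 312.56 + duty 2602.71 + delivery 930.05 = 6712.58

Seller: AUD 315914.58; buyer: AUD 6712.58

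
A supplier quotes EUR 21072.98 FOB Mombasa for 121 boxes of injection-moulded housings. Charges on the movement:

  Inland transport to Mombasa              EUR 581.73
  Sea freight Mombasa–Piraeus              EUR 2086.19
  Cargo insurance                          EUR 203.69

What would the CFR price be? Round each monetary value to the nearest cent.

Not relevant to the conversion: inland to port — on the seller under both FOB and CFR; already in the FOB price and stays in the CFR price. insurance — on the buyer under both terms; not part of either seller's price.
From FOB to CFR, the seller additionally bears: freight.
CFR price = 21072.98 + 2086.19 = 23159.17

CFR price: EUR 23159.17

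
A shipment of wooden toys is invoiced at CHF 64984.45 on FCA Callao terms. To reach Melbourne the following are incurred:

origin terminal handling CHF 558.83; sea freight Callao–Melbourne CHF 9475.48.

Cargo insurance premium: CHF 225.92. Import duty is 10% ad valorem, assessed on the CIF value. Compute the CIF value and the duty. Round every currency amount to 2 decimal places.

CIF = FCA price + pre-shipment costs + freight + insurance
CIF = 64984.45 + 558.83 + 9475.48 + 225.92 = 75244.68
Import duty = 75244.68 × 10% = 7524.47

CIF value: CHF 75244.68; import duty: CHF 7524.47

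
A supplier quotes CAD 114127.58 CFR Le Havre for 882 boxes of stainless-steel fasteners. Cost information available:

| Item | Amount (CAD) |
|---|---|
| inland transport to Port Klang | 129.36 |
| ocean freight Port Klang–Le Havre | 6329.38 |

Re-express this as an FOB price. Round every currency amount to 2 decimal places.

FOB price: CAD 107798.20

Not relevant to the conversion: inland to port — on the seller under both CFR and FOB; already in the CFR price and stays in the FOB price.
From CFR to FOB, the seller no longer bears: freight.
FOB price = 114127.58 − 6329.38 = 107798.20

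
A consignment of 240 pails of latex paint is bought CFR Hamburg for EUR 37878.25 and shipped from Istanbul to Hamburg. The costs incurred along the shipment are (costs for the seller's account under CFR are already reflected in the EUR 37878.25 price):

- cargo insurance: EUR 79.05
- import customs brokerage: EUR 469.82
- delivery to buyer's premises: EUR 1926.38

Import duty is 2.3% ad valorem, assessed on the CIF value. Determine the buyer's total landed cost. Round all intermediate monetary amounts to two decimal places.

Total landed cost: EUR 41226.52

CFR: the seller pays costs through ocean freight to the destination port, but not insurance.
CIF value = CFR price + insurance = 37878.25 + 79.05 = 37957.30
Import duty = 37957.30 × 2.3% = 873.02
Buyer bears: insurance 79.05 + brokerage 469.82 + delivery 1926.38 + duty 873.02 = 3348.27
Landed cost = invoice 37878.25 + 3348.27 = 41226.52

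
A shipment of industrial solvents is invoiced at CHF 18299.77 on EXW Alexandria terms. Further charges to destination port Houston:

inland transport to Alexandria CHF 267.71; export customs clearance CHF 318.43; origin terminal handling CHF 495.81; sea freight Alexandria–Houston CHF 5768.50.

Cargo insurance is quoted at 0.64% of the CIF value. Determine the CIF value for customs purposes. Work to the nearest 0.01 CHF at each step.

Let C be the CIF value. C = EXW price + pre-shipment costs + freight + 0.64% × C
C − 0.64% × C = 18299.77 + 267.71 + 318.43 + 495.81 + 5768.50
0.9936 × C = 25150.22
C = 25150.22 / 0.9936 = 25312.22
Insurance premium = 0.64% × 25312.22 = 162.00

CIF value: CHF 25312.22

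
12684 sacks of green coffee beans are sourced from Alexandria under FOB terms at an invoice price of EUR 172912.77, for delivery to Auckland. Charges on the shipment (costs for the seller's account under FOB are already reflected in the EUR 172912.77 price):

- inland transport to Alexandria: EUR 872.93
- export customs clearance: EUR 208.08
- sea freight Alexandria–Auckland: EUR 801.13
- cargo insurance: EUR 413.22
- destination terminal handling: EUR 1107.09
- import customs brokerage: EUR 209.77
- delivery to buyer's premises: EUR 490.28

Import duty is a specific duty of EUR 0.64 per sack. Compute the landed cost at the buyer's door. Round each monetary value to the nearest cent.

Total landed cost: EUR 184052.02

FOB: the seller bears costs until goods are on board at the origin port; the buyer bears freight, insurance and all costs thereafter.
Already in the invoice (seller's account under FOB): inland to port, export clearance — exclude.
CIF value = FOB price + freight + insurance = 172912.77 + 801.13 + 413.22 = 174127.12
Import duty = 12684 × 0.64 = 8117.76
Buyer bears: freight 801.13 + insurance 413.22 + destination terminal 1107.09 + brokerage 209.77 + delivery 490.28 + duty 8117.76 = 11139.25
Landed cost = invoice 172912.77 + 11139.25 = 184052.02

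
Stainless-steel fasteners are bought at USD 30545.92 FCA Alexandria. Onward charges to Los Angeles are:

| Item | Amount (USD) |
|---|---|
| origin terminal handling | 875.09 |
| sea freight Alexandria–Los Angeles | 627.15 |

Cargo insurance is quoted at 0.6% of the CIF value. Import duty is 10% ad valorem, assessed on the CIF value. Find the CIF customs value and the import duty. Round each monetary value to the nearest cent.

Let C be the CIF value. C = FCA price + pre-shipment costs + freight + 0.6% × C
C − 0.6% × C = 30545.92 + 875.09 + 627.15
0.994 × C = 32048.16
C = 32048.16 / 0.994 = 32241.61
Insurance premium = 0.6% × 32241.61 = 193.45
Import duty = 32241.61 × 10% = 3224.16

CIF value: USD 32241.61; import duty: USD 3224.16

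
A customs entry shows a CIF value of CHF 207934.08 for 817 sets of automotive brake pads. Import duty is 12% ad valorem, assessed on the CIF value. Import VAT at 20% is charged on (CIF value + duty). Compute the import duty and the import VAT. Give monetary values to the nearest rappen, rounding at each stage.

Import duty: CHF 24952.09; import VAT: CHF 46577.23

Import duty = 207934.08 × 12% = 24952.09
VAT base = CIF + duty = 207934.08 + 24952.09 = 232886.17
Import VAT = 232886.17 × 20% = 46577.23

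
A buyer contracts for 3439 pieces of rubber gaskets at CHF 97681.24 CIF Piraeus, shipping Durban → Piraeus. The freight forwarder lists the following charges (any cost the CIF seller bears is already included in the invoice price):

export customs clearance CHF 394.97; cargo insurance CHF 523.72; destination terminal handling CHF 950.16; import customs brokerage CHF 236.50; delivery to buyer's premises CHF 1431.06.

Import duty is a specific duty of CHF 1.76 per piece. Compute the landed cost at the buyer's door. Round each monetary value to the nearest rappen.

CIF: the seller pays costs through ocean freight and marine insurance to the destination port.
Already in the invoice (seller's account under CIF): export clearance, insurance — exclude.
The CIF price already equals the CIF value: 97681.24
Import duty = 3439 × 1.76 = 6052.64
Buyer bears: destination terminal 950.16 + brokerage 236.50 + delivery 1431.06 + duty 6052.64 = 8670.36
Landed cost = invoice 97681.24 + 8670.36 = 106351.60

Total landed cost: CHF 106351.60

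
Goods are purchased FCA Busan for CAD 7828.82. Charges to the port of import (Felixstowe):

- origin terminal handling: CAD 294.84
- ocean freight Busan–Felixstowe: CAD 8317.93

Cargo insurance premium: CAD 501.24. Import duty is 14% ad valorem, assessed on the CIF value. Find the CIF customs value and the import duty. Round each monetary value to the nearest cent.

CIF = FCA price + pre-shipment costs + freight + insurance
CIF = 7828.82 + 294.84 + 8317.93 + 501.24 = 16942.83
Import duty = 16942.83 × 14% = 2372.00

CIF value: CAD 16942.83; import duty: CAD 2372.00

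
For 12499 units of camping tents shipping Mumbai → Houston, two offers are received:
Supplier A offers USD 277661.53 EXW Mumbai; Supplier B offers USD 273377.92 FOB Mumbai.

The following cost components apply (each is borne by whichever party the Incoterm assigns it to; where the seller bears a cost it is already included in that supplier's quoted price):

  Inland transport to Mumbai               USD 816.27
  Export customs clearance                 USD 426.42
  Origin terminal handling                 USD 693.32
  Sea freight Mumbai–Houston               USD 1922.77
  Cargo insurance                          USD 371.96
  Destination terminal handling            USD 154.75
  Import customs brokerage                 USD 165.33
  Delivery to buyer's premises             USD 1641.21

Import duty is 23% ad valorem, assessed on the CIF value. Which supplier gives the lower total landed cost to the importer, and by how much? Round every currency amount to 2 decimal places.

Supplier A (EXW):
CIF value = EXW price + inland to port + export clearance + origin terminal + freight + insurance = 277661.53 + 816.27 + 426.42 + 693.32 + 1922.77 + 371.96 = 281892.27
Import duty = 281892.27 × 23% = 64835.22
Buyer bears (A): 816.27 + 426.42 + 693.32 + 1922.77 + 371.96 + 154.75 + 165.33 + 1641.21 = 6192.03
Landed cost (A) = invoice 277661.53 + 6192.03 + duty 64835.22 = 348688.78
Supplier B (FOB):
CIF value = FOB price + freight + insurance = 273377.92 + 1922.77 + 371.96 = 275672.65
Import duty = 275672.65 × 23% = 63404.71
Buyer bears (B): 1922.77 + 371.96 + 154.75 + 165.33 + 1641.21 = 4256.02
Landed cost (B) = invoice 273377.92 + 4256.02 + duty 63404.71 = 341038.65
Difference = |348688.78 − 341038.65| = 7650.13

Supplier B is cheaper by USD 7650.13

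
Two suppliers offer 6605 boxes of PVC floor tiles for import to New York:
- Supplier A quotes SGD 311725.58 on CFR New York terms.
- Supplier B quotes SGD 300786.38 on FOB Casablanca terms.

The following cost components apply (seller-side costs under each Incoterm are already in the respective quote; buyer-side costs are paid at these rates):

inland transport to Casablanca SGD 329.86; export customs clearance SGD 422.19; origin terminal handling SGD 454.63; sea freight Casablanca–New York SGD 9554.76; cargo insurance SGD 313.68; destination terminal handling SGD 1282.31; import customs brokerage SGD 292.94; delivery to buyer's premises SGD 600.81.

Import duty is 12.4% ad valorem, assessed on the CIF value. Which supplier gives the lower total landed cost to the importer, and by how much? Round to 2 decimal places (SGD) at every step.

Supplier A (CFR):
CIF value = CFR price + insurance = 311725.58 + 313.68 = 312039.26
Import duty = 312039.26 × 12.4% = 38692.87
Buyer bears (A): 313.68 + 1282.31 + 292.94 + 600.81 = 2489.74
Landed cost (A) = invoice 311725.58 + 2489.74 + duty 38692.87 = 352908.19
Supplier B (FOB):
CIF value = FOB price + freight + insurance = 300786.38 + 9554.76 + 313.68 = 310654.82
Import duty = 310654.82 × 12.4% = 38521.20
Buyer bears (B): 9554.76 + 313.68 + 1282.31 + 292.94 + 600.81 = 12044.50
Landed cost (B) = invoice 300786.38 + 12044.50 + duty 38521.20 = 351352.08
Difference = |352908.19 − 351352.08| = 1556.11

Supplier B is cheaper by SGD 1556.11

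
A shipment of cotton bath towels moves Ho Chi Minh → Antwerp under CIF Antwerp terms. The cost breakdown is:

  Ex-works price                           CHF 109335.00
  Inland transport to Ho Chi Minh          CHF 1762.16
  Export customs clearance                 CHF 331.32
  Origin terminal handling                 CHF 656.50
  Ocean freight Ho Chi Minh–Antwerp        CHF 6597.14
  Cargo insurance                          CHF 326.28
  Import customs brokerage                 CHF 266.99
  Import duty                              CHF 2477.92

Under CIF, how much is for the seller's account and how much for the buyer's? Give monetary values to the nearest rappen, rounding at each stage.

CIF: the seller pays costs through ocean freight and marine insurance to the destination port.
Seller's account: goods 109335.00 + inland to port 1762.16 + export clearance 331.32 + origin terminal 656.50 + freight 6597.14 + insurance 326.28 = 119008.40
Buyer's account: brokerage 266.99 + duty 2477.92 = 2744.91

Seller: CHF 119008.40; buyer: CHF 2744.91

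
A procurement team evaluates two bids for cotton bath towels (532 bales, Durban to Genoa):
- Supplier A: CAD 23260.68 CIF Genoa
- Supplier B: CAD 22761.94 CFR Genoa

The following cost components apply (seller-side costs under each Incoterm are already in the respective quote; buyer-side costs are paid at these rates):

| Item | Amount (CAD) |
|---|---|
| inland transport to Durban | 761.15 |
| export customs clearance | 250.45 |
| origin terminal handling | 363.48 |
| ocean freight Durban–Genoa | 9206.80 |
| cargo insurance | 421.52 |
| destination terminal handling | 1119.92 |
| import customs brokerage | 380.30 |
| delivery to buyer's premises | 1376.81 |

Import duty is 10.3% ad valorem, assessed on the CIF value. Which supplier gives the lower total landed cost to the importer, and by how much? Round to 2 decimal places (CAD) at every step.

Supplier A (CIF):
The CIF price already equals the CIF value: 23260.68
Import duty = 23260.68 × 10.3% = 2395.85
Buyer bears (A): 1119.92 + 380.30 + 1376.81 = 2877.03
Landed cost (A) = invoice 23260.68 + 2877.03 + duty 2395.85 = 28533.56
Supplier B (CFR):
CIF value = CFR price + insurance = 22761.94 + 421.52 = 23183.46
Import duty = 23183.46 × 10.3% = 2387.90
Buyer bears (B): 421.52 + 1119.92 + 380.30 + 1376.81 = 3298.55
Landed cost (B) = invoice 22761.94 + 3298.55 + duty 2387.90 = 28448.39
Difference = |28533.56 − 28448.39| = 85.17

Supplier B is cheaper by CAD 85.17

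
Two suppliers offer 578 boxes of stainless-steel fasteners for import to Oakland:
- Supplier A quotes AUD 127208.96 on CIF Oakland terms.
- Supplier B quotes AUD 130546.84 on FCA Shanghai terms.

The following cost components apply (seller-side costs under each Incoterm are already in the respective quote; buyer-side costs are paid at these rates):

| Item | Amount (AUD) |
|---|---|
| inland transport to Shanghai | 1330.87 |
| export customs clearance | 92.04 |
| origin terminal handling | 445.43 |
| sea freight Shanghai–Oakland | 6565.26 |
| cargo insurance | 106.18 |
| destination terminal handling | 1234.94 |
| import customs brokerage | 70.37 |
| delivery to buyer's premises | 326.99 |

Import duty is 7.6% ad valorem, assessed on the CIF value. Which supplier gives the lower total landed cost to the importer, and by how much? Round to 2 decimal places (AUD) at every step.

Supplier A is cheaper by AUD 11249.31

Supplier A (CIF):
The CIF price already equals the CIF value: 127208.96
Import duty = 127208.96 × 7.6% = 9667.88
Buyer bears (A): 1234.94 + 70.37 + 326.99 = 1632.30
Landed cost (A) = invoice 127208.96 + 1632.30 + duty 9667.88 = 138509.14
Supplier B (FCA):
CIF value = FCA price + origin terminal + freight + insurance = 130546.84 + 445.43 + 6565.26 + 106.18 = 137663.71
Import duty = 137663.71 × 7.6% = 10462.44
Buyer bears (B): 445.43 + 6565.26 + 106.18 + 1234.94 + 70.37 + 326.99 = 8749.17
Landed cost (B) = invoice 130546.84 + 8749.17 + duty 10462.44 = 149758.45
Difference = |138509.14 − 149758.45| = 11249.31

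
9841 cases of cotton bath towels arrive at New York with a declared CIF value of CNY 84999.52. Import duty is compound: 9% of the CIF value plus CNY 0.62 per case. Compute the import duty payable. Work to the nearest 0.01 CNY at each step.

Ad valorem component: 84999.52 × 9% = 7649.96
Specific component: 9841 × 0.62 = 6101.42
Import duty = 7649.96 + 6101.42 = 13751.38

Import duty: CNY 13751.38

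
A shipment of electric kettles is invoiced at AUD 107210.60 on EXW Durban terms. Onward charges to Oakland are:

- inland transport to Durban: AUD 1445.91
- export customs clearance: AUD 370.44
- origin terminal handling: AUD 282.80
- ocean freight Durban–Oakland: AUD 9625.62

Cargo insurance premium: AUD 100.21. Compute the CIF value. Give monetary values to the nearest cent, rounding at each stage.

CIF value: AUD 119035.58

CIF = EXW price + pre-shipment costs + freight + insurance
CIF = 107210.60 + 1445.91 + 370.44 + 282.80 + 9625.62 + 100.21 = 119035.58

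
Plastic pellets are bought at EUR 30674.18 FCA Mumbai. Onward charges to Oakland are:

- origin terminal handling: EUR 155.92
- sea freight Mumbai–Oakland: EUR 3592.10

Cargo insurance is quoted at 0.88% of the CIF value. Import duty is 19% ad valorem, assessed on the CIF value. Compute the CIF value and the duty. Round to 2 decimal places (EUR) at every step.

Let C be the CIF value. C = FCA price + pre-shipment costs + freight + 0.88% × C
C − 0.88% × C = 30674.18 + 155.92 + 3592.10
0.9912 × C = 34422.20
C = 34422.20 / 0.9912 = 34727.80
Insurance premium = 0.88% × 34727.80 = 305.60
Import duty = 34727.80 × 19% = 6598.28

CIF value: EUR 34727.80; import duty: EUR 6598.28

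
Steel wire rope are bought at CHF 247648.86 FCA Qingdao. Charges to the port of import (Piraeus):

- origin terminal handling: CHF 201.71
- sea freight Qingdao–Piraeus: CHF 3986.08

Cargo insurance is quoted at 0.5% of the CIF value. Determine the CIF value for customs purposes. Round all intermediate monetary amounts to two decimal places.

CIF value: CHF 253102.16

Let C be the CIF value. C = FCA price + pre-shipment costs + freight + 0.5% × C
C − 0.5% × C = 247648.86 + 201.71 + 3986.08
0.995 × C = 251836.65
C = 251836.65 / 0.995 = 253102.16
Insurance premium = 0.5% × 253102.16 = 1265.51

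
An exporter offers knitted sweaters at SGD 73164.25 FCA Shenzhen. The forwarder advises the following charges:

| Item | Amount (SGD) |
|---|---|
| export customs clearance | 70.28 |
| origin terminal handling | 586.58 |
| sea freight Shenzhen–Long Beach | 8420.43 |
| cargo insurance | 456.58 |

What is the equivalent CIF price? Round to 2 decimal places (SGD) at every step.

Not relevant to the conversion: export clearance — on the seller under both FCA and CIF; already in the FCA price and stays in the CIF price.
From FCA to CIF, the seller additionally bears: origin terminal, freight, insurance.
CIF price = 73164.25 + 586.58 + 8420.43 + 456.58 = 82627.84

CIF price: SGD 82627.84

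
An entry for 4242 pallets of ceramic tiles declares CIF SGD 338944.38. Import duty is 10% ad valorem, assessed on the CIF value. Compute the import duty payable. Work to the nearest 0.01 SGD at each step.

Import duty = 338944.38 × 10% = 33894.44

Import duty: SGD 33894.44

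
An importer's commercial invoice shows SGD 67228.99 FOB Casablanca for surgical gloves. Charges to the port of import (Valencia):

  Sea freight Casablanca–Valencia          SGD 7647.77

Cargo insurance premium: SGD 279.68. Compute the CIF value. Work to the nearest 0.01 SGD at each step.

CIF = FOB price + freight + insurance
CIF = 67228.99 + 7647.77 + 279.68 = 75156.44

CIF value: SGD 75156.44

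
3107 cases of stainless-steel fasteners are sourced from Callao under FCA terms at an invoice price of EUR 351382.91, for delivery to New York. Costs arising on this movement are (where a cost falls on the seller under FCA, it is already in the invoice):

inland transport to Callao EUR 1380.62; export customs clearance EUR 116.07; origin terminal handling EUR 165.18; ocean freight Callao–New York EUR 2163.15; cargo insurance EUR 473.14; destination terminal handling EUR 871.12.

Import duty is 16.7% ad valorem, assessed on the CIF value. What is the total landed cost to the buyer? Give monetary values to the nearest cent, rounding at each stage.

Total landed cost: EUR 414204.29

FCA: the seller delivers export-cleared goods to the carrier; the buyer bears costs from that point.
Already in the invoice (seller's account under FCA): inland to port, export clearance — exclude.
CIF value = FCA price + origin terminal + freight + insurance = 351382.91 + 165.18 + 2163.15 + 473.14 = 354184.38
Import duty = 354184.38 × 16.7% = 59148.79
Buyer bears: origin terminal 165.18 + freight 2163.15 + insurance 473.14 + destination terminal 871.12 + duty 59148.79 = 62821.38
Landed cost = invoice 351382.91 + 62821.38 = 414204.29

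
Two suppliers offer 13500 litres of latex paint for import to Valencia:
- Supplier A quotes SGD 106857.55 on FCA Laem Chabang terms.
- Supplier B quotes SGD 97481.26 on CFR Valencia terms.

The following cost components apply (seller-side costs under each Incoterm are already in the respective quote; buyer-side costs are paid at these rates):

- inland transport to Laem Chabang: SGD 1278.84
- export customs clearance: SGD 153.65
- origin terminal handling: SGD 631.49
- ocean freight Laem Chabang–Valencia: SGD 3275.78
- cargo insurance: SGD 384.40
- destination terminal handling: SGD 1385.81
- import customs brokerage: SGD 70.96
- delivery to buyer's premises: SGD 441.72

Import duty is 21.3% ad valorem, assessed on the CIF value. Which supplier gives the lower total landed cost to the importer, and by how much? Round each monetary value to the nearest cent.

Supplier B is cheaper by SGD 16112.95

Supplier A (FCA):
CIF value = FCA price + origin terminal + freight + insurance = 106857.55 + 631.49 + 3275.78 + 384.40 = 111149.22
Import duty = 111149.22 × 21.3% = 23674.78
Buyer bears (A): 631.49 + 3275.78 + 384.40 + 1385.81 + 70.96 + 441.72 = 6190.16
Landed cost (A) = invoice 106857.55 + 6190.16 + duty 23674.78 = 136722.49
Supplier B (CFR):
CIF value = CFR price + insurance = 97481.26 + 384.40 = 97865.66
Import duty = 97865.66 × 21.3% = 20845.39
Buyer bears (B): 384.40 + 1385.81 + 70.96 + 441.72 = 2282.89
Landed cost (B) = invoice 97481.26 + 2282.89 + duty 20845.39 = 120609.54
Difference = |136722.49 − 120609.54| = 16112.95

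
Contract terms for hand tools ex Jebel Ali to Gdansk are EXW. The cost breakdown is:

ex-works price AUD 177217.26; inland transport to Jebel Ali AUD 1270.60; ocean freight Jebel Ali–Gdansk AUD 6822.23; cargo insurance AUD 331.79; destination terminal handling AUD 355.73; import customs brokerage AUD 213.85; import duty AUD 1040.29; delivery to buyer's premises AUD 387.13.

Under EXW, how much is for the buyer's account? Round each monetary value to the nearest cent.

Buyer's account: AUD 10421.62

EXW: the seller makes goods available at their premises; the buyer bears all onward costs.
Seller's account: goods 177217.26 = 177217.26
Buyer's account: inland to port 1270.60 + freight 6822.23 + insurance 331.79 + destination terminal 355.73 + brokerage 213.85 + duty 1040.29 + delivery 387.13 = 10421.62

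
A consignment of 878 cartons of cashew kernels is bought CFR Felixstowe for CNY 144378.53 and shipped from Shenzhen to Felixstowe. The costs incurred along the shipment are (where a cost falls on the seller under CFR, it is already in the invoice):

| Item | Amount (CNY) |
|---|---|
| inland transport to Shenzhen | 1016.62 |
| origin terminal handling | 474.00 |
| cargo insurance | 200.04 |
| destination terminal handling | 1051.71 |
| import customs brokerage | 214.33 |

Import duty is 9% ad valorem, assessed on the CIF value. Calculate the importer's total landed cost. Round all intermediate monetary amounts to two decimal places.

CFR: the seller pays costs through ocean freight to the destination port, but not insurance.
Already in the invoice (seller's account under CFR): inland to port, origin terminal — exclude.
CIF value = CFR price + insurance = 144378.53 + 200.04 = 144578.57
Import duty = 144578.57 × 9% = 13012.07
Buyer bears: insurance 200.04 + destination terminal 1051.71 + brokerage 214.33 + duty 13012.07 = 14478.15
Landed cost = invoice 144378.53 + 14478.15 = 158856.68

Total landed cost: CNY 158856.68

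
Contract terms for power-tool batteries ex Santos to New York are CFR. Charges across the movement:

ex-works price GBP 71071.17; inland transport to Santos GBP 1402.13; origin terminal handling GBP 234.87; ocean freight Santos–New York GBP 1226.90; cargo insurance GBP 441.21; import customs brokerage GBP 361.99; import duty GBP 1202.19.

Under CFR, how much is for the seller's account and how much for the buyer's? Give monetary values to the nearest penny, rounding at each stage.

CFR: the seller pays costs through ocean freight to the destination port, but not insurance.
Seller's account: goods 71071.17 + inland to port 1402.13 + origin terminal 234.87 + freight 1226.90 = 73935.07
Buyer's account: insurance 441.21 + brokerage 361.99 + duty 1202.19 = 2005.39

Seller: GBP 73935.07; buyer: GBP 2005.39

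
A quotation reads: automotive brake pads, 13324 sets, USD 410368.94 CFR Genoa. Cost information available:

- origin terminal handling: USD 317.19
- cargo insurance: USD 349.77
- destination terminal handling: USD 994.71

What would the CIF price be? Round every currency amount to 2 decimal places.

Not relevant to the conversion: origin terminal — on the seller under both CFR and CIF; already in the CFR price and stays in the CIF price. destination terminal — on the buyer under both terms; not part of either seller's price.
From CFR to CIF, the seller additionally bears: insurance.
CIF price = 410368.94 + 349.77 = 410718.71

CIF price: USD 410718.71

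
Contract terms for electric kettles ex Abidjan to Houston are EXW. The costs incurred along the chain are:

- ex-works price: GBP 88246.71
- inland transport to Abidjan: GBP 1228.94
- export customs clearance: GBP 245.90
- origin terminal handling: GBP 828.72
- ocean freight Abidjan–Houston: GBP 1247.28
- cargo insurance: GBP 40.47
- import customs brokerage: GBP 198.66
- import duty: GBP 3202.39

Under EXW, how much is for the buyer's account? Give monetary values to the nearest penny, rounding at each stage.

Buyer's account: GBP 6992.36

EXW: the seller makes goods available at their premises; the buyer bears all onward costs.
Seller's account: goods 88246.71 = 88246.71
Buyer's account: inland to port 1228.94 + export clearance 245.90 + origin terminal 828.72 + freight 1247.28 + insurance 40.47 + brokerage 198.66 + duty 3202.39 = 6992.36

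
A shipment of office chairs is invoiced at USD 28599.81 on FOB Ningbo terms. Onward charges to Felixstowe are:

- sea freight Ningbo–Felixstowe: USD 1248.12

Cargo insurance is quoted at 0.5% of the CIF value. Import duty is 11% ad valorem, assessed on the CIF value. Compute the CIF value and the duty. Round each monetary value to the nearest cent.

Let C be the CIF value. C = FOB price + freight + 0.5% × C
C − 0.5% × C = 28599.81 + 1248.12
0.995 × C = 29847.93
C = 29847.93 / 0.995 = 29997.92
Insurance premium = 0.5% × 29997.92 = 149.99
Import duty = 29997.92 × 11% = 3299.77

CIF value: USD 29997.92; import duty: USD 3299.77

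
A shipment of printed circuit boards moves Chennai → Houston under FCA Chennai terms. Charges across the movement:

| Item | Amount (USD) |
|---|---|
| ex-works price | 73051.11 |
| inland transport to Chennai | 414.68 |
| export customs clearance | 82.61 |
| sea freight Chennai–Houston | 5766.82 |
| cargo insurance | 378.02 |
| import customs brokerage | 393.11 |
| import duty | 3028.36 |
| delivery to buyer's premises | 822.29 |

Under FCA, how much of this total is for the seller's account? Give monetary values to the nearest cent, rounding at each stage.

FCA: the seller delivers export-cleared goods to the carrier; the buyer bears costs from that point.
Seller's account: goods 73051.11 + inland to port 414.68 + export clearance 82.61 = 73548.40
Buyer's account: freight 5766.82 + insurance 378.02 + brokerage 393.11 + duty 3028.36 + delivery 822.29 = 10388.60

Seller's account: USD 73548.40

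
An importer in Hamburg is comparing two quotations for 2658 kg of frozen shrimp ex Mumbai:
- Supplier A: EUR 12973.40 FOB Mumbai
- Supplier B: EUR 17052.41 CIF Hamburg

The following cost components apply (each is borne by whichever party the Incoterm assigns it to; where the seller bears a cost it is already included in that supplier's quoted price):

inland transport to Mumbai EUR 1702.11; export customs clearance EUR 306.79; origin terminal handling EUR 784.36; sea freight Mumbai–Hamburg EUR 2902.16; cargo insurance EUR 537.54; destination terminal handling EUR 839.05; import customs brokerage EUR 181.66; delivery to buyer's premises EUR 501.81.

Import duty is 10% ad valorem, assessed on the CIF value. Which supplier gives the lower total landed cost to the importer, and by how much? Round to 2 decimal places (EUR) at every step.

Supplier A (FOB):
CIF value = FOB price + freight + insurance = 12973.40 + 2902.16 + 537.54 = 16413.10
Import duty = 16413.10 × 10% = 1641.31
Buyer bears (A): 2902.16 + 537.54 + 839.05 + 181.66 + 501.81 = 4962.22
Landed cost (A) = invoice 12973.40 + 4962.22 + duty 1641.31 = 19576.93
Supplier B (CIF):
The CIF price already equals the CIF value: 17052.41
Import duty = 17052.41 × 10% = 1705.24
Buyer bears (B): 839.05 + 181.66 + 501.81 = 1522.52
Landed cost (B) = invoice 17052.41 + 1522.52 + duty 1705.24 = 20280.17
Difference = |19576.93 − 20280.17| = 703.24

Supplier A is cheaper by EUR 703.24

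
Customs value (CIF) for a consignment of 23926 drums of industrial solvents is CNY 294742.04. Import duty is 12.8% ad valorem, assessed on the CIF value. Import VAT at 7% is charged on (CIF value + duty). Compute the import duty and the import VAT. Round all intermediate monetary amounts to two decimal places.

Import duty = 294742.04 × 12.8% = 37726.98
VAT base = CIF + duty = 294742.04 + 37726.98 = 332469.02
Import VAT = 332469.02 × 7% = 23272.83

Import duty: CNY 37726.98; import VAT: CNY 23272.83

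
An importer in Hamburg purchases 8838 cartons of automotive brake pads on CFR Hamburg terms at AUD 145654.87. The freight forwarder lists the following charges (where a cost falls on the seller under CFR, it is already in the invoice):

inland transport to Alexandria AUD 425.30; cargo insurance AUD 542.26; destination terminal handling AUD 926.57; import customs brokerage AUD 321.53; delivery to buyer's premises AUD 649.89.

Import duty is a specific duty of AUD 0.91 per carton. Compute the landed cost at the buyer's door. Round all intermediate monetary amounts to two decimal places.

CFR: the seller pays costs through ocean freight to the destination port, but not insurance.
Already in the invoice (seller's account under CFR): inland to port — exclude.
CIF value = CFR price + insurance = 145654.87 + 542.26 = 146197.13
Import duty = 8838 × 0.91 = 8042.58
Buyer bears: insurance 542.26 + destination terminal 926.57 + brokerage 321.53 + delivery 649.89 + duty 8042.58 = 10482.83
Landed cost = invoice 145654.87 + 10482.83 = 156137.70

Total landed cost: AUD 156137.70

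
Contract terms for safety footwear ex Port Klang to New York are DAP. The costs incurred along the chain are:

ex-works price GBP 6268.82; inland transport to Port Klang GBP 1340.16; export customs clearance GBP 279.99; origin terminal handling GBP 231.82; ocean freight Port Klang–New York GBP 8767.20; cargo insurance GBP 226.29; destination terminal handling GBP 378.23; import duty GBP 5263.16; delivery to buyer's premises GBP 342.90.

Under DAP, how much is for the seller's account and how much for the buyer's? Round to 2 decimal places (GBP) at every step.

Seller: GBP 17835.41; buyer: GBP 5263.16

DAP: the seller bears all costs to the named destination except import duty and clearance.
Seller's account: goods 6268.82 + inland to port 1340.16 + export clearance 279.99 + origin terminal 231.82 + freight 8767.20 + insurance 226.29 + destination terminal 378.23 + delivery 342.90 = 17835.41
Buyer's account: duty 5263.16 = 5263.16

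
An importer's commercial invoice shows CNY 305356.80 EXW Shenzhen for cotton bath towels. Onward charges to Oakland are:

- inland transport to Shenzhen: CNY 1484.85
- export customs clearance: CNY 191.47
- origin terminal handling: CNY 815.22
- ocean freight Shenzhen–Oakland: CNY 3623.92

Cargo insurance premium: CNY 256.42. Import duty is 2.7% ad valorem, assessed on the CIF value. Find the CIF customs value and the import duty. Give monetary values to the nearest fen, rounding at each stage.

CIF value: CNY 311728.68; import duty: CNY 8416.67

CIF = EXW price + pre-shipment costs + freight + insurance
CIF = 305356.80 + 1484.85 + 191.47 + 815.22 + 3623.92 + 256.42 = 311728.68
Import duty = 311728.68 × 2.7% = 8416.67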